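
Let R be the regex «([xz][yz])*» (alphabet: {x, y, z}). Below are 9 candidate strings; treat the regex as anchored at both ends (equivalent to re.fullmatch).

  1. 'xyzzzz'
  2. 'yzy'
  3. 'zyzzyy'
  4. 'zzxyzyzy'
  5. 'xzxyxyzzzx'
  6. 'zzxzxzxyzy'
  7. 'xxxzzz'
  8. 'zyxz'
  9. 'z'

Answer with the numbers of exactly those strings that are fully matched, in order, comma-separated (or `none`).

1, 4, 6, 8

1 → match
2 → no match
3 → no match
4 → match
5 → no match
6 → match
7 → no match
8 → match
9 → no match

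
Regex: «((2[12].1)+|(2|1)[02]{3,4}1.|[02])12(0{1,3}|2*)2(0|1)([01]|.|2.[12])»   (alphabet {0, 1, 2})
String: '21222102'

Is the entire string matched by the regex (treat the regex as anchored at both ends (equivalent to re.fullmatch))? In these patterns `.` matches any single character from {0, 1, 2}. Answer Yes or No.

No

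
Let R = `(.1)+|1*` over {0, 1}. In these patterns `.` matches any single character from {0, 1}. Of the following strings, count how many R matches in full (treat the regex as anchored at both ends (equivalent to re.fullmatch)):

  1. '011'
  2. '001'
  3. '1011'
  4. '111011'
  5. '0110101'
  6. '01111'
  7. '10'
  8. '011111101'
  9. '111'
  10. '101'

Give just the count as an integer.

1 → no match
2 → no match
3 → no match
4 → no match
5 → no match
6 → no match
7 → no match
8 → no match
9 → match
10 → no match
Total matched: 1

1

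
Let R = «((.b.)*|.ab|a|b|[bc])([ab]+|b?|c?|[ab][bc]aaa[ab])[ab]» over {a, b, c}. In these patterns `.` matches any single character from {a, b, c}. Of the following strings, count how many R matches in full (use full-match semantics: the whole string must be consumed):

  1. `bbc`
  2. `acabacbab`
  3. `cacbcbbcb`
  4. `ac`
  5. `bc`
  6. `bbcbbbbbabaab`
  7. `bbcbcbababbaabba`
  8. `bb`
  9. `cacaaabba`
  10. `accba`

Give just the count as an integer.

2

1 → no match
2 → no match
3 → no match
4 → no match
5 → no match
6 → match
7 → no match
8 → match
9 → no match
10 → no match
Total matched: 2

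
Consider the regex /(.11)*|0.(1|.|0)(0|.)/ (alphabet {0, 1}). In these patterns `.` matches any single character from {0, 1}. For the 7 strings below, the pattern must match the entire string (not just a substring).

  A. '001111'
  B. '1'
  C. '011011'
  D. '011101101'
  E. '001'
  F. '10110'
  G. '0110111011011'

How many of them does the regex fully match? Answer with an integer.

1

A → no match
B → no match
C → match
D → no match
E → no match
F → no match
G → no match
Total matched: 1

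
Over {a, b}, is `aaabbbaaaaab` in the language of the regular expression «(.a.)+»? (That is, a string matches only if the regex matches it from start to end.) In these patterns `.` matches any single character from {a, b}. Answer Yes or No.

No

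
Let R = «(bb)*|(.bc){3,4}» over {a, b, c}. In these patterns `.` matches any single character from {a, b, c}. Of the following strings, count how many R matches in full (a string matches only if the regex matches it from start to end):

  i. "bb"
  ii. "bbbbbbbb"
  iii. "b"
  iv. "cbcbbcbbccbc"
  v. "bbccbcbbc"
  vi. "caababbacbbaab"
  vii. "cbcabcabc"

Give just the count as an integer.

i. "bb" → match
ii. "bbbbbbbb" → match
iii. "b" → no match
iv. "cbcbbcbbccbc" → match
v. "bbccbcbbc" → match
vi → no match
vii. "cbcabcabc" → match
Total matched: 5

5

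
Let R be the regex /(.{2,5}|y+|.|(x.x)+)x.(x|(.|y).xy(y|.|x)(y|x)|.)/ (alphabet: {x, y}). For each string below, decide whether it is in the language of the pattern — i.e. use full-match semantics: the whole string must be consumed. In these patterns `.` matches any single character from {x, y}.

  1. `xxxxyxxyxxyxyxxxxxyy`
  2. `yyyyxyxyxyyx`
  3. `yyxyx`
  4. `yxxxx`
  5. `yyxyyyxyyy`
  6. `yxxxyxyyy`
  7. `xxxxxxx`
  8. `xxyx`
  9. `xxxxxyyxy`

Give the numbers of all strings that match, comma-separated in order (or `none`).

1 → no match
2 → match
3 → match
4 → match
5 → match
6 → match
7 → match
8 → match
9 → no match

2, 3, 4, 5, 6, 7, 8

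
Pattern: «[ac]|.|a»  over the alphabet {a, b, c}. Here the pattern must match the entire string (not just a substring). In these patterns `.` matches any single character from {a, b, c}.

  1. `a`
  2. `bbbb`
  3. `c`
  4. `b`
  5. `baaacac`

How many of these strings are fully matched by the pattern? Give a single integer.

3

1. `a` → match
2. `bbbb` → no match
3. `c` → match
4. `b` → match
5. `baaacac` → no match
Total matched: 3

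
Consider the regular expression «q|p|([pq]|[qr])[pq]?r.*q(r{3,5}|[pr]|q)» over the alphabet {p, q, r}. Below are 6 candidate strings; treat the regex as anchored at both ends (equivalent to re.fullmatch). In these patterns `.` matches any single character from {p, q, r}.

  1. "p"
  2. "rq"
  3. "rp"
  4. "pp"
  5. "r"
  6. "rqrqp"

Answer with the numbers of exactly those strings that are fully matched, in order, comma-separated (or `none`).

1, 6

1 → match
2 → no match
3 → no match
4 → no match
5 → no match
6 → match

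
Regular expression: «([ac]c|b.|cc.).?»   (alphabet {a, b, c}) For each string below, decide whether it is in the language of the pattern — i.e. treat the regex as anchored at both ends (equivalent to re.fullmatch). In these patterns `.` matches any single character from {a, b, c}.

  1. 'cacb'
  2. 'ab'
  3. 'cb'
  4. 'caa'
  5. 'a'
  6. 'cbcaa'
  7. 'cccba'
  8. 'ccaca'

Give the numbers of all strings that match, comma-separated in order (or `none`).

1 → no match
2 → no match
3 → no match
4 → no match
5 → no match
6 → no match
7 → no match
8 → no match

none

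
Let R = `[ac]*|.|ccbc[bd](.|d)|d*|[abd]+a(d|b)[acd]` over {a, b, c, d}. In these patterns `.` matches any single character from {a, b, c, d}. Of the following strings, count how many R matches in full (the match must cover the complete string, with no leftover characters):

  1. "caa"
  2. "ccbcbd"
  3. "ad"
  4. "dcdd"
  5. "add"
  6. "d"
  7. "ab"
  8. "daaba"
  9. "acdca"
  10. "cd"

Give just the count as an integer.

4

1. "caa" → match
2. "ccbcbd" → match
3. "ad" → no match
4. "dcdd" → no match
5. "add" → no match
6. "d" → match
7. "ab" → no match
8. "daaba" → match
9. "acdca" → no match
10. "cd" → no match
Total matched: 4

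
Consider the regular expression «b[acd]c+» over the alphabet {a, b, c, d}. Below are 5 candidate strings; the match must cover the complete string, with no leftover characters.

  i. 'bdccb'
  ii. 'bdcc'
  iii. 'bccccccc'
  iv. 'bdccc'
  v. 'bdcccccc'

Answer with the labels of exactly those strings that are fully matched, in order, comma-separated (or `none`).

i → no match — must end with 'c'
ii → match
iii → match
iv → match
v → match

ii, iii, iv, v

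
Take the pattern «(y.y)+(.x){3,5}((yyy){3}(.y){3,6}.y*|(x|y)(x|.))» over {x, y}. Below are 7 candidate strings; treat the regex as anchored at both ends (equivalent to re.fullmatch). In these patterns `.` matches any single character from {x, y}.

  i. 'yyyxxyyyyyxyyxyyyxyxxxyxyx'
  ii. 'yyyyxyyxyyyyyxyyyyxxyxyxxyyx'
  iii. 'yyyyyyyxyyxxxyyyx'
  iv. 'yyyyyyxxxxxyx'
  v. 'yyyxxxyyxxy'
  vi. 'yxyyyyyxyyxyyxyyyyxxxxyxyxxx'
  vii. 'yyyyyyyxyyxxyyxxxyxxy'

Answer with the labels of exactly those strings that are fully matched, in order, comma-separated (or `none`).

vi

i → no match
ii → no match
iii → no match
iv → no match
v → no match
vi → match
vii → no match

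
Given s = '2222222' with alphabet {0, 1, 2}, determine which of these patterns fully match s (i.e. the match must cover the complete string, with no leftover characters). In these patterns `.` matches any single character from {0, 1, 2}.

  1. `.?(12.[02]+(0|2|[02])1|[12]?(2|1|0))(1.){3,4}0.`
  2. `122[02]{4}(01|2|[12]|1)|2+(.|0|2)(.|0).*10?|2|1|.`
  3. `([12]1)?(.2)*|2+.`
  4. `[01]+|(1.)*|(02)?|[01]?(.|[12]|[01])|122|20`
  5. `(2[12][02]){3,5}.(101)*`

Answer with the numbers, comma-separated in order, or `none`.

1 → no match
2 → no match
3 → match
4 → no match
5 → no match

3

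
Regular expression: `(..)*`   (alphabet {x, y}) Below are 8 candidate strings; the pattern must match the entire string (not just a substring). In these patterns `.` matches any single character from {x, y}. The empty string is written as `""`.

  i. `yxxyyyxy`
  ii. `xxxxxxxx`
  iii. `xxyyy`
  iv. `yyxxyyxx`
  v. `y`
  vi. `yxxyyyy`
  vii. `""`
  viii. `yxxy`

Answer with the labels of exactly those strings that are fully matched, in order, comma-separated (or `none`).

i, ii, iv, vii, viii

i → match
ii → match
iii → no match
iv → match
v → no match
vi → no match
vii → match
viii → match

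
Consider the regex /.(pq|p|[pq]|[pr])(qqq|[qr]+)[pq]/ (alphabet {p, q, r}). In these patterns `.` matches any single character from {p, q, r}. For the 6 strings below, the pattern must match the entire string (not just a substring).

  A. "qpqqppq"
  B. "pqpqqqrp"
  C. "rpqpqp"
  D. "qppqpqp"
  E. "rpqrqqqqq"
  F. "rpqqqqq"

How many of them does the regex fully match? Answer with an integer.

A → no match
B → no match
C → no match
D → no match
E → match
F → match
Total matched: 2

2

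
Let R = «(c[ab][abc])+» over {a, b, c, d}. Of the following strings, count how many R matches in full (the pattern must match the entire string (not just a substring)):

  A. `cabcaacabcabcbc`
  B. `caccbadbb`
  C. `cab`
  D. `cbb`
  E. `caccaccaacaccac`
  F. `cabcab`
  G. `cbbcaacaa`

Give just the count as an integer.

6

A → match
B. `caccbadbb` → no match
C. `cab` → match
D. `cbb` → match
E → match
F. `cabcab` → match
G. `cbbcaacaa` → match
Total matched: 6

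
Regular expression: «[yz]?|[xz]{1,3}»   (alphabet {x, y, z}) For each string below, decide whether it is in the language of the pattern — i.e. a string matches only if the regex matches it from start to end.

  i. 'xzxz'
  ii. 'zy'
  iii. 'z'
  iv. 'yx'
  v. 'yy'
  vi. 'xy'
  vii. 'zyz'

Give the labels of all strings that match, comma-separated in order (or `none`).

i → no match
ii → no match
iii → match
iv → no match
v → no match
vi → no match
vii → no match

iii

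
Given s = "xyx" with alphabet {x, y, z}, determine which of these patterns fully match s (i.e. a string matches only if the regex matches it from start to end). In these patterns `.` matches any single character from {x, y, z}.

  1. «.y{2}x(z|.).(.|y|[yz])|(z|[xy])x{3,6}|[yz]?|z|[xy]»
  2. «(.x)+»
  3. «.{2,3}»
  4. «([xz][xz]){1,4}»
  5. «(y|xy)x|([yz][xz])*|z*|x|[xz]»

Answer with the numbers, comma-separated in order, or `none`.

3, 5

1 → no match
2 → no match
3 → match
4 → no match
5 → match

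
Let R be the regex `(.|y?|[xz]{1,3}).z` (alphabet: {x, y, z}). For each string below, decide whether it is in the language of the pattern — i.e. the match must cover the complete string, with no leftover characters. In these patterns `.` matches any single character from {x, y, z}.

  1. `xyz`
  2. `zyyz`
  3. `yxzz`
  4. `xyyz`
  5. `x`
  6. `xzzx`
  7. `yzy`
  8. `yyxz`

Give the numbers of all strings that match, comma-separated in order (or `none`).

1 → match
2 → no match
3 → no match
4 → no match
5 → no match — must end with `z`
6 → no match — must end with `z`
7 → no match — must end with `z`
8 → no match

1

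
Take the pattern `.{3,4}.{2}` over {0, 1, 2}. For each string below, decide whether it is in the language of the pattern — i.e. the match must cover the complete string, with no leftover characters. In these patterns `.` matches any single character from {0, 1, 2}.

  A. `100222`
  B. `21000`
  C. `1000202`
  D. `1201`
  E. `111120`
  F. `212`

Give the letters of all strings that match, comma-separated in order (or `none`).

A → match
B → match
C → no match
D → no match
E → match
F → no match

A, B, E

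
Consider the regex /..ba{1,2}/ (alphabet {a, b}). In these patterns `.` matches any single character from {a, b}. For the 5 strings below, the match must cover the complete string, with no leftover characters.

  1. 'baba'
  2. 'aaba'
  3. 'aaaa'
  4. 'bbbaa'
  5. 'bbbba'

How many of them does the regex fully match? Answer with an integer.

3

1 → match
2 → match
3 → no match
4 → match
5 → no match
Total matched: 3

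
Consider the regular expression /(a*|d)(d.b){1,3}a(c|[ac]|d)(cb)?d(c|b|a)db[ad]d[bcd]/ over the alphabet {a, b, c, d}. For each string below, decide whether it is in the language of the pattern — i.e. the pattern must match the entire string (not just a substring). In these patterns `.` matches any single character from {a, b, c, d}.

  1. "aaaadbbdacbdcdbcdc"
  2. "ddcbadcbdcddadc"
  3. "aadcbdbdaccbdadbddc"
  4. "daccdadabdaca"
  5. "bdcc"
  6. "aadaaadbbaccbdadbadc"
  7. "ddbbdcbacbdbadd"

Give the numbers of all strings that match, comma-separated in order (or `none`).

none

1 → no match
2 → no match
3 → no match
4 → no match
5. "bdcc" → no match
6 → no match
7 → no match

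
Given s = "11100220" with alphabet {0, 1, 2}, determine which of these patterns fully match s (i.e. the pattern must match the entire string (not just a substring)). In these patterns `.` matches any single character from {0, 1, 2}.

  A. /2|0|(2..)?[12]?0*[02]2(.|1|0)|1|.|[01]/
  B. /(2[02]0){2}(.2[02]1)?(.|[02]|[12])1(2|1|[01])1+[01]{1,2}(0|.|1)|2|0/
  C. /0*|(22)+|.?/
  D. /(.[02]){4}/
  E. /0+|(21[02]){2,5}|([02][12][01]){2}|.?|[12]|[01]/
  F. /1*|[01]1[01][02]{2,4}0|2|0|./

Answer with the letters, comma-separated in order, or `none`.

A → no match
B → no match
C → no match
D → no match
E → no match
F → match

F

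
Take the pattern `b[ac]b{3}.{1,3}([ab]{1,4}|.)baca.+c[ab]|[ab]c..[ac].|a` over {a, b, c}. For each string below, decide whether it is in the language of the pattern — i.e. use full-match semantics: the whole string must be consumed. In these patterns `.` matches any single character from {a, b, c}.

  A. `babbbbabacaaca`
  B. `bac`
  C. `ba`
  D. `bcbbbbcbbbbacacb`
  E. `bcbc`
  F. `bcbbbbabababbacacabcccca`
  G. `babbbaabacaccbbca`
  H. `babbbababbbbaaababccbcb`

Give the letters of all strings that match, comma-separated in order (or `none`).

A, F, G

A → match
B. `bac` → no match
C. `ba` → no match
D → no match
E. `bcbc` → no match
F → match
G → match
H → no match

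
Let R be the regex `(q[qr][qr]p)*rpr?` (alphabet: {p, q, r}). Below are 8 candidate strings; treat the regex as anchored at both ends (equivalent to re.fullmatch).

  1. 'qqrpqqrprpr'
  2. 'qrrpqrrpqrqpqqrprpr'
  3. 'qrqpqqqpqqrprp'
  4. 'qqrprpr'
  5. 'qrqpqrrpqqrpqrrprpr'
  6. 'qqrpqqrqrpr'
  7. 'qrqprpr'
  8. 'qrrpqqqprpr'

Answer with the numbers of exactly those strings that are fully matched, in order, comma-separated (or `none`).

1 → match
2 → match
3 → match
4 → match
5 → match
6 → no match
7 → match
8 → match

1, 2, 3, 4, 5, 7, 8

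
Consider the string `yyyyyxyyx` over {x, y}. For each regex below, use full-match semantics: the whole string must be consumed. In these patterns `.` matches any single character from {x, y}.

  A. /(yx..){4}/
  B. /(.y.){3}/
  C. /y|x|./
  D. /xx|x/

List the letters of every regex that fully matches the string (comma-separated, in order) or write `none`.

B

A → no match — must start with `yx`
B → match
C → no match
D → no match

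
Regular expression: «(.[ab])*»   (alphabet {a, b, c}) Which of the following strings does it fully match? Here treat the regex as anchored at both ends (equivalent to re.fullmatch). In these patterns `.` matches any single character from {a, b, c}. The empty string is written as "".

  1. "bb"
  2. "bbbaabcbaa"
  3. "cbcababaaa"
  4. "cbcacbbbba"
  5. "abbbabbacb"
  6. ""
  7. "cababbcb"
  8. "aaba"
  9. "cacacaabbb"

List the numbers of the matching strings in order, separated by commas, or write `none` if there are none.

1, 2, 3, 4, 5, 6, 7, 8, 9

1 → match
2 → match
3 → match
4 → match
5 → match
6 → match
7 → match
8 → match
9 → match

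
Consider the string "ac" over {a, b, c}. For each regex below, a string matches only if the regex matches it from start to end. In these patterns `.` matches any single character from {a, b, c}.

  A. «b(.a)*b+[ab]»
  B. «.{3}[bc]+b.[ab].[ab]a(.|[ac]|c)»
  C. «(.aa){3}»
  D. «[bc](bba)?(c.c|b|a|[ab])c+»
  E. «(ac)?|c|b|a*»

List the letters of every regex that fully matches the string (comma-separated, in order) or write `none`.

A → no match — must start with "b"
B → no match
C → no match — must end with "aa"
D → no match
E → match

E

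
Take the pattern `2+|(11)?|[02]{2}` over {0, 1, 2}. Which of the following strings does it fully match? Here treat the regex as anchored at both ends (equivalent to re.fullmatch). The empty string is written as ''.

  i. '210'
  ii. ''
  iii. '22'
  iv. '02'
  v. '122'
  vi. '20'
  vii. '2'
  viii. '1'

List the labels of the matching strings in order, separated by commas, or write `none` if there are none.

ii, iii, iv, vi, vii

i → no match
ii → match
iii → match
iv → match
v → no match
vi → match
vii → match
viii → no match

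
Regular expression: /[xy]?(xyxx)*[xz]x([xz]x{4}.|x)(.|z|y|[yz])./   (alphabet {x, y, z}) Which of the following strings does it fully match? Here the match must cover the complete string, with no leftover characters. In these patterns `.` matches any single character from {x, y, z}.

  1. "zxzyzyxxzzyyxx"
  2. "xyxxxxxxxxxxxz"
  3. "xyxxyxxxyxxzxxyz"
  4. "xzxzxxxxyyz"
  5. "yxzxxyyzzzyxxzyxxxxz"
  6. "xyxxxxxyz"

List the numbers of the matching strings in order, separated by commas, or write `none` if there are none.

1 → no match
2 → match
3 → no match
4 → match
5 → no match
6 → match

2, 4, 6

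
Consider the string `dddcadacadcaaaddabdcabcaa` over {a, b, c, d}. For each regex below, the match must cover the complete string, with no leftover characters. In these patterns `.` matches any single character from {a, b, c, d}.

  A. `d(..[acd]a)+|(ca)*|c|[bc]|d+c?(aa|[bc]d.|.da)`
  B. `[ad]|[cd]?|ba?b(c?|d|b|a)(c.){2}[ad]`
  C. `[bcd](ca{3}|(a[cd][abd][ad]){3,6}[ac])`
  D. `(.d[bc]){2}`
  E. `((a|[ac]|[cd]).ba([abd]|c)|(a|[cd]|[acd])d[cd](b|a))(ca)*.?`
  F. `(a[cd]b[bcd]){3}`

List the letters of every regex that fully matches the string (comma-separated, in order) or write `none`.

A

A → match
B → no match
C → no match
D → no match
E → no match
F → no match — must start with `a`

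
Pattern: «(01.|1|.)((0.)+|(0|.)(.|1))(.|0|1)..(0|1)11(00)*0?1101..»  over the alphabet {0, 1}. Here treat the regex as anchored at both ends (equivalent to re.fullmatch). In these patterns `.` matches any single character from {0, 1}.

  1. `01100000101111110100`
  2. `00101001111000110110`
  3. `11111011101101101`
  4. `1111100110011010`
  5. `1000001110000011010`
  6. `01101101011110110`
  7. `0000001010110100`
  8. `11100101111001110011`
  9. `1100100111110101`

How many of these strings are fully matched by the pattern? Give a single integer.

1 → no match
2 → match
3 → no match
4 → no match
5 → no match
6 → match
7 → no match
8 → no match
9 → no match
Total matched: 2

2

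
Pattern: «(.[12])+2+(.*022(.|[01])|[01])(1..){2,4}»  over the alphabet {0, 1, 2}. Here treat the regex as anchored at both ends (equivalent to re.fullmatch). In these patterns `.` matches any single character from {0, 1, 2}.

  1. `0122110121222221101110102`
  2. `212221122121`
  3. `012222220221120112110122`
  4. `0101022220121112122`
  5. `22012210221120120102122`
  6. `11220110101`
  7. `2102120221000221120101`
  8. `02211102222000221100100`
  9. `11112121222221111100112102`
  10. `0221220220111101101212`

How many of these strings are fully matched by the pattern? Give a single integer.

1 → match
2 → match
3 → match
4 → match
5 → match
6 → match
7 → match
8 → match
9 → match
10 → no match
Total matched: 9

9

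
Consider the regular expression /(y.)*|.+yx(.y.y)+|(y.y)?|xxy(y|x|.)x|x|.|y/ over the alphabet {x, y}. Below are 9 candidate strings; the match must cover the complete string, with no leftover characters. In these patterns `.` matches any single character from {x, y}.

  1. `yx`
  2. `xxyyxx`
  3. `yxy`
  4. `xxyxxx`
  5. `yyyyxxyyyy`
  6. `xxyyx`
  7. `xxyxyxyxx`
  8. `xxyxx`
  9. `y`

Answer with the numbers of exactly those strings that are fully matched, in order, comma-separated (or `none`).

1, 3, 6, 8, 9

1 → match
2 → no match
3 → match
4 → no match
5 → no match
6 → match
7 → no match
8 → match
9 → match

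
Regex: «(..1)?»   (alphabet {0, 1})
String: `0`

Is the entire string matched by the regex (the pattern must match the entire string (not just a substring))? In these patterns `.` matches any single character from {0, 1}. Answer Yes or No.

No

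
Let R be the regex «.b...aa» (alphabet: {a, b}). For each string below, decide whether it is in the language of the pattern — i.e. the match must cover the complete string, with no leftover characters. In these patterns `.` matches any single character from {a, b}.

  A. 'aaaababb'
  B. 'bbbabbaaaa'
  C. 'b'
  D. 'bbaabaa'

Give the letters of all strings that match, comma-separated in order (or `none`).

A → no match — must end with 'aa'
B → no match
C → no match — must end with 'aa'
D → match

D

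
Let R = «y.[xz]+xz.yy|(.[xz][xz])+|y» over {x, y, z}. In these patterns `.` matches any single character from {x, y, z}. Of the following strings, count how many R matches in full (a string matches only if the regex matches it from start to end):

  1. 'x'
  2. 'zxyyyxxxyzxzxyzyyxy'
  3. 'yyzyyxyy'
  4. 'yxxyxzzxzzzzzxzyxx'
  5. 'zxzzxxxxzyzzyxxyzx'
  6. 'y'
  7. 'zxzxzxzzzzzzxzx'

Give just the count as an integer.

4

1 → no match
2 → no match
3 → no match
4 → match
5 → match
6 → match
7 → match
Total matched: 4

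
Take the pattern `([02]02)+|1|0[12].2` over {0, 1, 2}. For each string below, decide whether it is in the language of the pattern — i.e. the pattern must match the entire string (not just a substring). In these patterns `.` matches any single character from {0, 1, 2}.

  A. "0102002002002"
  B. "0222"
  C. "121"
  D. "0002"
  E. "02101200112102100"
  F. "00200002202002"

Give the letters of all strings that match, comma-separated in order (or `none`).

A → no match
B → match
C → no match
D → no match
E → no match
F → no match

B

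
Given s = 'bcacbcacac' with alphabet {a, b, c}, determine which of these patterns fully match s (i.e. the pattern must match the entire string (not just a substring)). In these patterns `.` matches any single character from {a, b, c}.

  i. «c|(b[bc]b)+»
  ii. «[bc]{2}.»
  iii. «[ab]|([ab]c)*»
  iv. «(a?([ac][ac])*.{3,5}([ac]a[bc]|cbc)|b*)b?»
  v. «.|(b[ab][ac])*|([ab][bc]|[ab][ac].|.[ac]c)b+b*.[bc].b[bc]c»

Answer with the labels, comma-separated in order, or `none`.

i → no match
ii → no match
iii → match
iv → no match
v → no match

iii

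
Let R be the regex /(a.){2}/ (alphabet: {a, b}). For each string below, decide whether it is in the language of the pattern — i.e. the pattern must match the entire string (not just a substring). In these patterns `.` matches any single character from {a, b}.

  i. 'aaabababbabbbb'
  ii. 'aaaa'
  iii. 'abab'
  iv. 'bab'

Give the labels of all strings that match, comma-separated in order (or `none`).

ii, iii

i → no match
ii. 'aaaa' → match
iii. 'abab' → match
iv. 'bab' → no match — must start with 'a'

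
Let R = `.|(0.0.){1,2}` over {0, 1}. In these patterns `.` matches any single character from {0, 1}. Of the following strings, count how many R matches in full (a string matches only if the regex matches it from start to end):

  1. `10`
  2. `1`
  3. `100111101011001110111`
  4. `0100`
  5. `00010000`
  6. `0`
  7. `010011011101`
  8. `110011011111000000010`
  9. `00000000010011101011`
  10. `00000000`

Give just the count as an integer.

5

1 → no match
2 → match
3 → no match
4 → match
5 → match
6 → match
7 → no match
8 → no match
9 → no match
10 → match
Total matched: 5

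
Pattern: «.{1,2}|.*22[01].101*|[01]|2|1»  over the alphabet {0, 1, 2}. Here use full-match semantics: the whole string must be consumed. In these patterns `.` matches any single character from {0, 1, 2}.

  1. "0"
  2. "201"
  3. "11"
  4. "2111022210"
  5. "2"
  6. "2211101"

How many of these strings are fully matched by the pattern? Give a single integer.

1 → match
2 → no match
3 → match
4 → no match
5 → match
6 → match
Total matched: 4

4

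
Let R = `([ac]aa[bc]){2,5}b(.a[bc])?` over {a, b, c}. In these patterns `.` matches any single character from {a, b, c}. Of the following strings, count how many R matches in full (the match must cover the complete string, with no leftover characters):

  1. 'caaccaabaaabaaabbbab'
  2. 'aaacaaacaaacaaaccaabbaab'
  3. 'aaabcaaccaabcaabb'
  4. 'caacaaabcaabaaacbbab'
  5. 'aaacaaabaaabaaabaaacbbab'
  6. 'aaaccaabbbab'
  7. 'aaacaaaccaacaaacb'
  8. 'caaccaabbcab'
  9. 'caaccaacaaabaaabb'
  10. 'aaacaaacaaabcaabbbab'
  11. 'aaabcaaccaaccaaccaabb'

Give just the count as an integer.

1 → match
2 → match
3 → match
4 → match
5 → match
6 → match
7 → match
8 → match
9 → match
10 → match
11 → match
Total matched: 11

11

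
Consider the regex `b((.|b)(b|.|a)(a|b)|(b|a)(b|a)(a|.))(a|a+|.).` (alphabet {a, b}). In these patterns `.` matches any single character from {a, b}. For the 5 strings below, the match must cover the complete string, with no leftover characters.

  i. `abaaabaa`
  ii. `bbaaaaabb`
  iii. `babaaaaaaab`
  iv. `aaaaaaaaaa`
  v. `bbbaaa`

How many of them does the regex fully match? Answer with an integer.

2

i → no match — must start with `b`
ii → no match
iii → match
iv → no match — must start with `b`
v → match
Total matched: 2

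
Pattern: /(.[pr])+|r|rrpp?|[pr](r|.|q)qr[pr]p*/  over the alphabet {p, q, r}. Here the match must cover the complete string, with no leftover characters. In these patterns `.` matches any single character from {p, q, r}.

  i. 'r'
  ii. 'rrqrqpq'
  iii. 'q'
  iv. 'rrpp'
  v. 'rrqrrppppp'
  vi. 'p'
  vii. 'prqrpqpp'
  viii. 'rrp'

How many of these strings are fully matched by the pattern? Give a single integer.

i → match
ii → no match
iii → no match
iv → match
v → match
vi → no match
vii → no match
viii → match
Total matched: 4

4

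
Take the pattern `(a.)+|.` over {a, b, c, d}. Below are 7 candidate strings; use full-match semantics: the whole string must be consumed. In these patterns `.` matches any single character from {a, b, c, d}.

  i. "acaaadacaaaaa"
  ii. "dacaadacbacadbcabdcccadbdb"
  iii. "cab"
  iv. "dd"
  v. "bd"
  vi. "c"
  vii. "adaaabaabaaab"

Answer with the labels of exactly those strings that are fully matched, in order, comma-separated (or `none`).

vi

i → no match
ii → no match
iii → no match
iv → no match
v → no match
vi → match
vii → no match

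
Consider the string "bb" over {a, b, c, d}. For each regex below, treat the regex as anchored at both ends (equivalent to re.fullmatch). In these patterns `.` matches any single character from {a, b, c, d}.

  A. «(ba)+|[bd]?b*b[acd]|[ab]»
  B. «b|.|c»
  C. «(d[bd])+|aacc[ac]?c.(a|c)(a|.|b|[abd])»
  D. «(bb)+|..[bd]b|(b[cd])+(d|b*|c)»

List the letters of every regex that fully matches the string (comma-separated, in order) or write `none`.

A → no match
B → no match
C → no match
D → match

D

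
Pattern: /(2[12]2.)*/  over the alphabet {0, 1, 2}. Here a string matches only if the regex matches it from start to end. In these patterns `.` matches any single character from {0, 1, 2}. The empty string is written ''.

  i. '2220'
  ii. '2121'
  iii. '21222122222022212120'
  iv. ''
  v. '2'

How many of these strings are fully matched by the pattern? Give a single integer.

4

i → match
ii → match
iii → match
iv → match
v → no match
Total matched: 4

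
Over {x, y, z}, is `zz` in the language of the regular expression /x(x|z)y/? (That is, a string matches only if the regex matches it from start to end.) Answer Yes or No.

Every match must start with `x`, but `zz` does not.

No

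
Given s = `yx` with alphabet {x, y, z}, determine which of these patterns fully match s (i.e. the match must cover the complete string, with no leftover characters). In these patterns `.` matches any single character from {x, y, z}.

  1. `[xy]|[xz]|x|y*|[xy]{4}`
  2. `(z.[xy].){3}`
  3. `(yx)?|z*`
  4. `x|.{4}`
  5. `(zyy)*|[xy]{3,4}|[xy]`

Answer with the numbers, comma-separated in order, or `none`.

1 → no match
2 → no match — must start with `z`
3 → match
4 → no match
5 → no match

3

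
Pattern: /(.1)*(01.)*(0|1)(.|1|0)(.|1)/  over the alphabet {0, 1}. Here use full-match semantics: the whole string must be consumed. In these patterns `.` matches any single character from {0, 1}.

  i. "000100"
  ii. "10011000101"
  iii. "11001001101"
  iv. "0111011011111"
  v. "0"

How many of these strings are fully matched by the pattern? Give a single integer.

i → no match
ii → no match
iii → no match
iv → match
v → no match
Total matched: 1

1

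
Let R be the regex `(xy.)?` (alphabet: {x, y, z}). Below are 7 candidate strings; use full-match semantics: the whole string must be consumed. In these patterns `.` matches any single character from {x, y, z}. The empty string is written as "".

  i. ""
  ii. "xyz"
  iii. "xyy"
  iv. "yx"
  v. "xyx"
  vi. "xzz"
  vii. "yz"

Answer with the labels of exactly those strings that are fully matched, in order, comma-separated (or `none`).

i, ii, iii, v

i → match
ii → match
iii → match
iv → no match
v → match
vi → no match
vii → no match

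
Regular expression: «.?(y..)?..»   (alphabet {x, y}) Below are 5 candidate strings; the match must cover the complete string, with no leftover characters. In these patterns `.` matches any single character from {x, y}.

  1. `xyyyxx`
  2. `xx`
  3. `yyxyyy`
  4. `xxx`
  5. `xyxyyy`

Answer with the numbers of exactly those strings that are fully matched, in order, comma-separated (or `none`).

1 → match
2 → match
3 → match
4 → match
5 → match

1, 2, 3, 4, 5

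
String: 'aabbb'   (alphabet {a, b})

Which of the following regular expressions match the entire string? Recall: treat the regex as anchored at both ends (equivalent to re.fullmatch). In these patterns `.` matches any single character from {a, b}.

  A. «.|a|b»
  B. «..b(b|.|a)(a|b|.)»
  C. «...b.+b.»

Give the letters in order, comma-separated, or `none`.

A → no match
B → match
C → no match

B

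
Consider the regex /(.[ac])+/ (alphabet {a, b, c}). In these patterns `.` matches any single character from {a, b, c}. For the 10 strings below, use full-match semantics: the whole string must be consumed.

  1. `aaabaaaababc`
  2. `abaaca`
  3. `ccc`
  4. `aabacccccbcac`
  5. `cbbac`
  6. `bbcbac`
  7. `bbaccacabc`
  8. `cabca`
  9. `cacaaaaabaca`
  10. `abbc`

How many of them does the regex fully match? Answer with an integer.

1. `aaabaaaababc` → no match
2. `abaaca` → no match
3. `ccc` → no match
4 → no match
5. `cbbac` → no match
6. `bbcbac` → no match
7. `bbaccacabc` → no match
8. `cabca` → no match
9. `cacaaaaabaca` → match
10. `abbc` → no match
Total matched: 1

1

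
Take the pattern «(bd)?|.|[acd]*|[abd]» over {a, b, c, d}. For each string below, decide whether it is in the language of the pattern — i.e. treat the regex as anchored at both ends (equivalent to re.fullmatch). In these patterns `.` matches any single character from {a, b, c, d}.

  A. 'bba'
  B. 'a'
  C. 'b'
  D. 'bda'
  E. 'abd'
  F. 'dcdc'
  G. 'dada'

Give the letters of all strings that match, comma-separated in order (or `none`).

A → no match
B → match
C → match
D → no match
E → no match
F → match
G → match

B, C, F, G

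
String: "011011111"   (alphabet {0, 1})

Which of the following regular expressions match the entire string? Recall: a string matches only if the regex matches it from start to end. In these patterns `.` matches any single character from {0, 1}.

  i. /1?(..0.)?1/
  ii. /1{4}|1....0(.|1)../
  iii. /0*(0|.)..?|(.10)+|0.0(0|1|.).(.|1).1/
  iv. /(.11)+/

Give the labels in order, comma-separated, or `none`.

iv

i → no match
ii → no match — must start with "1"
iii → no match
iv → match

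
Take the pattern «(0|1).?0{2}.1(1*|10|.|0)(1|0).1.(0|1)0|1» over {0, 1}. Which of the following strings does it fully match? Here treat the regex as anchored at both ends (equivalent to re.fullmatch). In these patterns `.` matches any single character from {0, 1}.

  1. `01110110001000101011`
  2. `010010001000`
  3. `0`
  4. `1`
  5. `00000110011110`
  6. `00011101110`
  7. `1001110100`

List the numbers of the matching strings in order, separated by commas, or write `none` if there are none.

1 → no match
2 → no match
3 → no match
4 → match
5 → match
6 → match
7 → no match

4, 5, 6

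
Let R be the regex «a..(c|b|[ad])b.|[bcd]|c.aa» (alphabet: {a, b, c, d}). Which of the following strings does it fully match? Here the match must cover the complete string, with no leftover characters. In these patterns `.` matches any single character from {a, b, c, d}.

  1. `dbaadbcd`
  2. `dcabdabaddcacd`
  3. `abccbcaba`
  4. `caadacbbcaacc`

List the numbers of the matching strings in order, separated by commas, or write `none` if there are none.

1 → no match
2 → no match
3 → no match
4 → no match

none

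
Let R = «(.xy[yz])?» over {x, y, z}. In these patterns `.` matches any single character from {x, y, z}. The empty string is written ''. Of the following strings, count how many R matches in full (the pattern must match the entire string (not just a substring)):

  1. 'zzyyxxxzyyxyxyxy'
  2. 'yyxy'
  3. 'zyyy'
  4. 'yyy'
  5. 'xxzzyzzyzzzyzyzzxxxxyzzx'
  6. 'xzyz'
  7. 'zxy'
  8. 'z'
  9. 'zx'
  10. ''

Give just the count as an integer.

1 → no match
2 → no match
3 → no match
4 → no match
5 → no match
6 → no match
7 → no match
8 → no match
9 → no match
10 → match
Total matched: 1

1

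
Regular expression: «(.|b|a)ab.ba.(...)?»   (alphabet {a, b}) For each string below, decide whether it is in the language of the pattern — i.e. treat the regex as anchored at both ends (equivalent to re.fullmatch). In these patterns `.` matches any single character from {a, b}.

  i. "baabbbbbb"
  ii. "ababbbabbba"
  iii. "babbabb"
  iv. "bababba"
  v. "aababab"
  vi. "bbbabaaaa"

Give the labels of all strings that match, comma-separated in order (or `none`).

v

i → no match
ii → no match
iii → no match
iv → no match
v → match
vi → no match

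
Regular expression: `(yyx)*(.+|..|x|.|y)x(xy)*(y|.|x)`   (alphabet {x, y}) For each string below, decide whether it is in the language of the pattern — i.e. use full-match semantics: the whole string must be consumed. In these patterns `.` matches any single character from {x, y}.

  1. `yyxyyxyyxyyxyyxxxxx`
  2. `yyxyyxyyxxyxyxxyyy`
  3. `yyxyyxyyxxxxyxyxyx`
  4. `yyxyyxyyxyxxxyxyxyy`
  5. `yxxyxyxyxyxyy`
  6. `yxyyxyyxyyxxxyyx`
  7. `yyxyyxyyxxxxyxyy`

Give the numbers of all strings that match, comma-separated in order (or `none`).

1, 3, 4, 5, 7

1 → match
2 → no match
3 → match
4 → match
5 → match
6 → no match
7 → match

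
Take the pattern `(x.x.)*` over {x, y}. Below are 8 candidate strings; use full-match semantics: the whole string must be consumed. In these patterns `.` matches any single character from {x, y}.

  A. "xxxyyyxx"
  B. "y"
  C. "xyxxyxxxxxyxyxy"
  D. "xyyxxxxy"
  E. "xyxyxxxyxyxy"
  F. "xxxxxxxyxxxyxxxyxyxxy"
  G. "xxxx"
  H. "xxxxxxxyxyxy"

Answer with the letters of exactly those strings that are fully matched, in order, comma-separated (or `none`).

A → no match
B → no match
C → no match
D → no match
E → match
F → no match
G → match
H → match

E, G, H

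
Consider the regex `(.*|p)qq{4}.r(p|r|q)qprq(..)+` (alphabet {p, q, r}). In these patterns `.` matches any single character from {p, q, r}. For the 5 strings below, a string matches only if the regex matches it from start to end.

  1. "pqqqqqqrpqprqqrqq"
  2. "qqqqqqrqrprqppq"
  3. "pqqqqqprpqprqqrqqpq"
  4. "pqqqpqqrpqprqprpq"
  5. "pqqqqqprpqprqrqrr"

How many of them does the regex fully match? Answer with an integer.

3

1 → match
2 → no match
3 → match
4 → no match
5 → match
Total matched: 3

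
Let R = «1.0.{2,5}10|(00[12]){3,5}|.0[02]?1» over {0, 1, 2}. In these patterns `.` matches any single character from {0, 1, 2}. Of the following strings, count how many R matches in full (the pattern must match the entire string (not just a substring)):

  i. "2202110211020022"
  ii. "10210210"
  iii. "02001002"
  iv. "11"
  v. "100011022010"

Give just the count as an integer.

i → no match
ii → no match
iii → no match
iv → no match
v → no match
Total matched: 0

0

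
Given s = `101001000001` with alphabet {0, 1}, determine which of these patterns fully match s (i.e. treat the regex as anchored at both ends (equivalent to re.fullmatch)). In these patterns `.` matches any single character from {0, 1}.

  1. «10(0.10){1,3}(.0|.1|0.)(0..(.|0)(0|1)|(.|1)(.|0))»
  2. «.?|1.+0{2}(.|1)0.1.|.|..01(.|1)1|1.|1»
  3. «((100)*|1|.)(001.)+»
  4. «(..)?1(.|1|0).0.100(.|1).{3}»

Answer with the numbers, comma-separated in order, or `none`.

4

1 → no match — must start with `100`
2 → no match
3 → no match
4 → match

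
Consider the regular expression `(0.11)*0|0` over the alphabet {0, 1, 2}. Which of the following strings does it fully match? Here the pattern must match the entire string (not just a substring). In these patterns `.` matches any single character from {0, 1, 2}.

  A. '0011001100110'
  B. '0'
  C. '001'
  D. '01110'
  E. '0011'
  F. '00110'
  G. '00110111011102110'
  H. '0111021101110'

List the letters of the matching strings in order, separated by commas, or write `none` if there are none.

A → match
B → match
C → no match — must end with '0'
D → match
E → no match — must end with '0'
F → match
G → match
H → match

A, B, D, F, G, H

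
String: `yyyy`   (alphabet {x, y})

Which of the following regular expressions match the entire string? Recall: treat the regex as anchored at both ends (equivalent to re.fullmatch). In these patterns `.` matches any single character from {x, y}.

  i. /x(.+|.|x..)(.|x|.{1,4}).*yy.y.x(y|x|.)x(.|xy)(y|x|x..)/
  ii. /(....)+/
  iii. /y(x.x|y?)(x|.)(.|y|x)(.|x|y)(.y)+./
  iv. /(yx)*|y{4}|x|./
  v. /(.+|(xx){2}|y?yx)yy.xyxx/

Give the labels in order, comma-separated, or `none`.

ii, iv

i → no match — must start with `x`
ii → match
iii → no match
iv → match
v → no match — must end with `xyxx`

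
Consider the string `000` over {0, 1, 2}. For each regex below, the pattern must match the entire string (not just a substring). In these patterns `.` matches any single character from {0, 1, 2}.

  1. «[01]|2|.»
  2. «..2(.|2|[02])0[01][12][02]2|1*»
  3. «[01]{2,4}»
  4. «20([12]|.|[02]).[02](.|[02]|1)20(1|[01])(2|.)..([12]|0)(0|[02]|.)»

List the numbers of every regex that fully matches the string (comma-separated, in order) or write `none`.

3

1 → no match
2 → no match
3 → match
4 → no match — must start with `20`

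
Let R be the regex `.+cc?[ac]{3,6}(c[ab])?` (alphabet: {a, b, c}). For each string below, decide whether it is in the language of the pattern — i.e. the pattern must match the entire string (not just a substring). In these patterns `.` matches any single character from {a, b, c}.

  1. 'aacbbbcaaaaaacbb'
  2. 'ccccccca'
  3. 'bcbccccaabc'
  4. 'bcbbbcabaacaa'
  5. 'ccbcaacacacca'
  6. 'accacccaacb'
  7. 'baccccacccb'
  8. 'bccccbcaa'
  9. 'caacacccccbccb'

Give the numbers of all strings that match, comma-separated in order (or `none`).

2, 5, 6, 7

1 → no match
2 → match
3 → no match
4 → no match
5 → match
6 → match
7 → match
8 → no match
9 → no match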